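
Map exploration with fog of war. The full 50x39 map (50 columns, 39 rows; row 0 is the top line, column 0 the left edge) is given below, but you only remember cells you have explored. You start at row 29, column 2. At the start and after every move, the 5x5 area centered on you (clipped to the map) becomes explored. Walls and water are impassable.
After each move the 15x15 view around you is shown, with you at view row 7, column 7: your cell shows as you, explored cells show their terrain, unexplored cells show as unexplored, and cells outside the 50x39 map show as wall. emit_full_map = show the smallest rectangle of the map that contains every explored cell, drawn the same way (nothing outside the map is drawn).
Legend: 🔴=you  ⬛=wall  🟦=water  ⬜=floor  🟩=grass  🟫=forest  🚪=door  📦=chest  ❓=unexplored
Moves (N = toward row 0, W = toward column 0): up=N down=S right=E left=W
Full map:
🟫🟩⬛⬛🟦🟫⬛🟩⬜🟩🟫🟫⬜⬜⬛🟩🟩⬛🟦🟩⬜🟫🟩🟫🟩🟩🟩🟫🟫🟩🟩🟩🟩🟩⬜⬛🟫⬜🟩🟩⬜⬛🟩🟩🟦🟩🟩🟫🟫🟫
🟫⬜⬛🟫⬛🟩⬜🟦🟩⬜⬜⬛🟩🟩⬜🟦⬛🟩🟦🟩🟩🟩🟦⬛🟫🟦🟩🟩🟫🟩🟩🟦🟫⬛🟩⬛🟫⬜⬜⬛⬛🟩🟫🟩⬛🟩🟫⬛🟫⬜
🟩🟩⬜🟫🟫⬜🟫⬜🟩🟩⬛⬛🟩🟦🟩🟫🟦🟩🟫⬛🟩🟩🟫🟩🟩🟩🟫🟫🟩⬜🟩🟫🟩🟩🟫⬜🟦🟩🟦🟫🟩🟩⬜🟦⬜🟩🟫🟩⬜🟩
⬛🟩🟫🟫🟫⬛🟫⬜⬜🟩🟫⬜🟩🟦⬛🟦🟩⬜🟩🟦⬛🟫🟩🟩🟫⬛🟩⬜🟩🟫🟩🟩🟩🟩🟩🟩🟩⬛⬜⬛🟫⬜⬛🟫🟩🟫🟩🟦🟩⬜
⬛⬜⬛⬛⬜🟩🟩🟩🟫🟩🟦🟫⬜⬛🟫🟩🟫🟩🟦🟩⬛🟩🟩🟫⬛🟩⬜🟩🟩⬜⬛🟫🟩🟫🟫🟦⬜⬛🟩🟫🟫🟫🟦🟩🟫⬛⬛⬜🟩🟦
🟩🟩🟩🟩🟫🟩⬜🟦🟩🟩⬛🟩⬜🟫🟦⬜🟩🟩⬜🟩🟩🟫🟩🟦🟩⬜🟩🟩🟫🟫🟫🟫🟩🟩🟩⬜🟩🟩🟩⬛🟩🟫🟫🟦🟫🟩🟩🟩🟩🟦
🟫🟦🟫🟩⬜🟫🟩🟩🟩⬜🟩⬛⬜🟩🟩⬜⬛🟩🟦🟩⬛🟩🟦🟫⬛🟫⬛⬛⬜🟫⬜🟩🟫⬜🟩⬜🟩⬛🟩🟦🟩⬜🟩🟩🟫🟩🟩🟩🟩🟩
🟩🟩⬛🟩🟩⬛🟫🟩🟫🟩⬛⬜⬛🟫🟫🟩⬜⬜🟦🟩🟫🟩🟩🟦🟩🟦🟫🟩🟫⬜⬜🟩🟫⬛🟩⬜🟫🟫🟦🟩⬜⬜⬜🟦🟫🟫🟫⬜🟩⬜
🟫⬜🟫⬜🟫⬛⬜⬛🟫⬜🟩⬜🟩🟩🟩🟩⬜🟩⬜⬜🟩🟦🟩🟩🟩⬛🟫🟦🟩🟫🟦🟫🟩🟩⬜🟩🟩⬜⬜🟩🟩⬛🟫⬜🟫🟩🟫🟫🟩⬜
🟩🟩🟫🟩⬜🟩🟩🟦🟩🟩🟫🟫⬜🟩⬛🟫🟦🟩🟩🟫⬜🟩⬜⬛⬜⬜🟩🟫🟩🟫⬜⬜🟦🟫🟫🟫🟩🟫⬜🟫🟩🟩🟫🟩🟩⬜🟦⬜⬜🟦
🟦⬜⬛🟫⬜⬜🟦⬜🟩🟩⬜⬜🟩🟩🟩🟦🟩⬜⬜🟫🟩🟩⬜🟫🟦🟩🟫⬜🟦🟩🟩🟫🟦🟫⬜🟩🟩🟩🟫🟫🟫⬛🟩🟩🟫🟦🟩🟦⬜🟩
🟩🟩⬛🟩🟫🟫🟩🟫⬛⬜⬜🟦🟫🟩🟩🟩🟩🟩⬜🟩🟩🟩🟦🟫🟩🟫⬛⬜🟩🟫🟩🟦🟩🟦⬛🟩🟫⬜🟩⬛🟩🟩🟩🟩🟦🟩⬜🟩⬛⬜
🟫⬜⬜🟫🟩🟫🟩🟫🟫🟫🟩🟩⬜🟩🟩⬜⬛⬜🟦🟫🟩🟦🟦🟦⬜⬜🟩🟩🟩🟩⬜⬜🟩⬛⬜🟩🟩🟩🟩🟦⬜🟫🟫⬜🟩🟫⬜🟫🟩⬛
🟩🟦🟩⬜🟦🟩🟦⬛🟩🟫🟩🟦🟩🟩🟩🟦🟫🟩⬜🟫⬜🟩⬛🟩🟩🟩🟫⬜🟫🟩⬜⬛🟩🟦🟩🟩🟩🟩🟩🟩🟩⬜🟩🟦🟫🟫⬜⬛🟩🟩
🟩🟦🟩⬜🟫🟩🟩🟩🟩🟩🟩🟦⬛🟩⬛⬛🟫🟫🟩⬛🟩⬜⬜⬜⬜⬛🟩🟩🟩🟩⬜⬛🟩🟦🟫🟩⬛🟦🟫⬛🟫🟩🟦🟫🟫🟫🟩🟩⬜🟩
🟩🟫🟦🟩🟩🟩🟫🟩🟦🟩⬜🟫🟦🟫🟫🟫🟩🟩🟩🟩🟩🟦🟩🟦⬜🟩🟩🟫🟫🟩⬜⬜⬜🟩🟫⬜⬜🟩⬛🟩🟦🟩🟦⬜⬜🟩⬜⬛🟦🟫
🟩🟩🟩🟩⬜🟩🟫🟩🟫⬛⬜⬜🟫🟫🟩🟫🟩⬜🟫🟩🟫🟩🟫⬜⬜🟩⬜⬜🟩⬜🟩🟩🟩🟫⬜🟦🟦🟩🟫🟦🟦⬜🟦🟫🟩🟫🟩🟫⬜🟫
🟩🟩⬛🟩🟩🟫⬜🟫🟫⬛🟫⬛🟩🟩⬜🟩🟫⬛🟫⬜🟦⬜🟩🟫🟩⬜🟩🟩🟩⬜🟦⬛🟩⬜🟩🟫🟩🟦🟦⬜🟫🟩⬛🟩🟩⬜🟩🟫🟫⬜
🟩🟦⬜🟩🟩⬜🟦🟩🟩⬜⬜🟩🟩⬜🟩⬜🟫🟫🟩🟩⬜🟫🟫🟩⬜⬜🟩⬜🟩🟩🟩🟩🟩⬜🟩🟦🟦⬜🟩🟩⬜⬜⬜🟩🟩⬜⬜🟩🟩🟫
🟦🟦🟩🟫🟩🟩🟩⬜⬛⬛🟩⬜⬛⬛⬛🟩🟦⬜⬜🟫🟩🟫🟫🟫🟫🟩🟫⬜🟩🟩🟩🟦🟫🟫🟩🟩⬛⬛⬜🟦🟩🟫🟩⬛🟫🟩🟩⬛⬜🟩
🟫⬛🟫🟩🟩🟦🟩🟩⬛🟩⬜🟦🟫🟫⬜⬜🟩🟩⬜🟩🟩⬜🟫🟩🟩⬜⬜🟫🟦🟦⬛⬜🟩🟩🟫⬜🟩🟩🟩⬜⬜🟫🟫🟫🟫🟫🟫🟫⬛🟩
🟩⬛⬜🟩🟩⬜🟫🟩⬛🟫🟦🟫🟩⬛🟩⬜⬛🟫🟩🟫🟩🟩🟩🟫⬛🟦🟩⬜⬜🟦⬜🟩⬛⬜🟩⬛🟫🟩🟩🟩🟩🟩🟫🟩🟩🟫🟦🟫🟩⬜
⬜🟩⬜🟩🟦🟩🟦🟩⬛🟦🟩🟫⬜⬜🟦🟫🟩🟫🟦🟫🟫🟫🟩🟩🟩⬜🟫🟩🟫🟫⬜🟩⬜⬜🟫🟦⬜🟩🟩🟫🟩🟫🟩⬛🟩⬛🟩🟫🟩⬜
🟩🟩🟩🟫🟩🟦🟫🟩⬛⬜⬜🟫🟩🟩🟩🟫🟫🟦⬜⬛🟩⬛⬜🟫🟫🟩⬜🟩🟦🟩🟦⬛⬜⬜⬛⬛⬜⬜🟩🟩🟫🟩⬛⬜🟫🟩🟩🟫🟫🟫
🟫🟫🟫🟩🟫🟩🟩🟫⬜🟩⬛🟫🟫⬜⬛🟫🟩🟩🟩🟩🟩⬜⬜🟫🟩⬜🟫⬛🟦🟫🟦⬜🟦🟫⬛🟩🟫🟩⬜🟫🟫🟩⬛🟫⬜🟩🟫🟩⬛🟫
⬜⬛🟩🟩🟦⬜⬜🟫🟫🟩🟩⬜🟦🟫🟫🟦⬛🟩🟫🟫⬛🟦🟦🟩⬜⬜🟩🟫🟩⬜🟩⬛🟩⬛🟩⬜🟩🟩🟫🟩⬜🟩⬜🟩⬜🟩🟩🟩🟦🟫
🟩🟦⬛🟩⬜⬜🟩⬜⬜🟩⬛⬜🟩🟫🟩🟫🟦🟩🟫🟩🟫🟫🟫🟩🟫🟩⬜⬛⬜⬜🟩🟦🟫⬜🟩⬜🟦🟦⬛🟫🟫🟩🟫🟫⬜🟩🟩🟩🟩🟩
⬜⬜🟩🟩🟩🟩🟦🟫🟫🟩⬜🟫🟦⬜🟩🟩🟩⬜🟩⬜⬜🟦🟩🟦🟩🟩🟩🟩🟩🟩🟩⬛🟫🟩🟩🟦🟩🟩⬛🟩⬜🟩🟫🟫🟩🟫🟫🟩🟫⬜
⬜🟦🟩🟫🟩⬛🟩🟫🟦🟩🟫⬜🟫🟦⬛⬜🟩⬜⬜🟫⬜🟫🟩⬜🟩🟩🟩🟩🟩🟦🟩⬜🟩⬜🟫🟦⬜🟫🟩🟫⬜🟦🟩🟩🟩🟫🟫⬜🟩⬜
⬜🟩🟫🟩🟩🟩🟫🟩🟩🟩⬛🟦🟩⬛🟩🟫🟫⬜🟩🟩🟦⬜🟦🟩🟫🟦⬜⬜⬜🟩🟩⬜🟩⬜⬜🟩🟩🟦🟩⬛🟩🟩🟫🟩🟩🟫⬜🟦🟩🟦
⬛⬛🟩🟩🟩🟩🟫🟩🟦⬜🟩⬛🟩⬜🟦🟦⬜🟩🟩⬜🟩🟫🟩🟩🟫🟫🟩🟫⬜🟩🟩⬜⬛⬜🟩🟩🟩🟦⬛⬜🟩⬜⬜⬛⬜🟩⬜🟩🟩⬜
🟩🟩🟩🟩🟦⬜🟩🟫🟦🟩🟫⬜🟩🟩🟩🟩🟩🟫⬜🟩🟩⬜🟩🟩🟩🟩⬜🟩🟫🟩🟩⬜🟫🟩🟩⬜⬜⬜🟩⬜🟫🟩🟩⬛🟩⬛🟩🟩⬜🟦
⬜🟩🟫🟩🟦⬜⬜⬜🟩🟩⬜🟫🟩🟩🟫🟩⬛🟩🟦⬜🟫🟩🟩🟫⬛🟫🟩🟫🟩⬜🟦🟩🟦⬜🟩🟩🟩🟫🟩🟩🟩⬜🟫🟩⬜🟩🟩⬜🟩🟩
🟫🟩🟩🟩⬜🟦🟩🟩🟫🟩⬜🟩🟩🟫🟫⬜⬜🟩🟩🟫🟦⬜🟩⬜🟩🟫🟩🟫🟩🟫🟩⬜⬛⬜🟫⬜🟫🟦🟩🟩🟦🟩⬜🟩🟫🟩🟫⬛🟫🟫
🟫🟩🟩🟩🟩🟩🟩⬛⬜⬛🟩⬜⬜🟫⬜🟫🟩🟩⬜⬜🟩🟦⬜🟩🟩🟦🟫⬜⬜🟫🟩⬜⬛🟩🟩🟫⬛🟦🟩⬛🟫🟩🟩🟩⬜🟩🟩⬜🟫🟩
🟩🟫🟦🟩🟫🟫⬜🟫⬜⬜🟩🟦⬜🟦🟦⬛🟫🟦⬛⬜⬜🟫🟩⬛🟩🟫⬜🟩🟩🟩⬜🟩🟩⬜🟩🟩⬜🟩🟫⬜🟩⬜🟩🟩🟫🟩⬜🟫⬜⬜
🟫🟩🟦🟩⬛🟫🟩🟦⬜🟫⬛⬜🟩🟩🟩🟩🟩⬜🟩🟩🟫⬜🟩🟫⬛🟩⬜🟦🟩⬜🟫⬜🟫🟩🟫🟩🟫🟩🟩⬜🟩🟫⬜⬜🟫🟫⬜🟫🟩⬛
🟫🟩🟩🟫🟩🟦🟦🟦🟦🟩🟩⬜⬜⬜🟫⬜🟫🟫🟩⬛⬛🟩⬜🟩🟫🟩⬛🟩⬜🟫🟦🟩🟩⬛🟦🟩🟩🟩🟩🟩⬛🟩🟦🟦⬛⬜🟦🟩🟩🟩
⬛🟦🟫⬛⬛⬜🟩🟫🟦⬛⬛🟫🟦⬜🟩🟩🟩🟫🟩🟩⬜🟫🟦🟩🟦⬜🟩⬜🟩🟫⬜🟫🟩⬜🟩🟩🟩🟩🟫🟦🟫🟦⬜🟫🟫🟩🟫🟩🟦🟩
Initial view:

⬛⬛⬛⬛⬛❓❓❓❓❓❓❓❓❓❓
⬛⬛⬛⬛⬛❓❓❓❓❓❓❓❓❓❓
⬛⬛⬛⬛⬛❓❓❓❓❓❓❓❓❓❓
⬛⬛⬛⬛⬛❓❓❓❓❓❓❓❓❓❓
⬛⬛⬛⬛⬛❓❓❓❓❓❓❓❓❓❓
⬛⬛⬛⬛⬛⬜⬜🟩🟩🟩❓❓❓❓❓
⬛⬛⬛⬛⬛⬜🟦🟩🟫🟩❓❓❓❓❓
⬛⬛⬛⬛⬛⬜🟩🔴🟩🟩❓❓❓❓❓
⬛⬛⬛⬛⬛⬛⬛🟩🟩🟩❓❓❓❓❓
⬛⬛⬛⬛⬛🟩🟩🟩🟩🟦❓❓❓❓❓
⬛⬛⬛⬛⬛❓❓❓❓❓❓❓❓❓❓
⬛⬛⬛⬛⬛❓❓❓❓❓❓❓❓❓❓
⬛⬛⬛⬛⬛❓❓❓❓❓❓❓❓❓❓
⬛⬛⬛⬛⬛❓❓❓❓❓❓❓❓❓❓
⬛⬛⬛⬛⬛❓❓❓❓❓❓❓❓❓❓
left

⬛⬛⬛⬛⬛⬛❓❓❓❓❓❓❓❓❓
⬛⬛⬛⬛⬛⬛❓❓❓❓❓❓❓❓❓
⬛⬛⬛⬛⬛⬛❓❓❓❓❓❓❓❓❓
⬛⬛⬛⬛⬛⬛❓❓❓❓❓❓❓❓❓
⬛⬛⬛⬛⬛⬛❓❓❓❓❓❓❓❓❓
⬛⬛⬛⬛⬛⬛⬜⬜🟩🟩🟩❓❓❓❓
⬛⬛⬛⬛⬛⬛⬜🟦🟩🟫🟩❓❓❓❓
⬛⬛⬛⬛⬛⬛⬜🔴🟫🟩🟩❓❓❓❓
⬛⬛⬛⬛⬛⬛⬛⬛🟩🟩🟩❓❓❓❓
⬛⬛⬛⬛⬛⬛🟩🟩🟩🟩🟦❓❓❓❓
⬛⬛⬛⬛⬛⬛❓❓❓❓❓❓❓❓❓
⬛⬛⬛⬛⬛⬛❓❓❓❓❓❓❓❓❓
⬛⬛⬛⬛⬛⬛❓❓❓❓❓❓❓❓❓
⬛⬛⬛⬛⬛⬛❓❓❓❓❓❓❓❓❓
⬛⬛⬛⬛⬛⬛❓❓❓❓❓❓❓❓❓

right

⬛⬛⬛⬛⬛❓❓❓❓❓❓❓❓❓❓
⬛⬛⬛⬛⬛❓❓❓❓❓❓❓❓❓❓
⬛⬛⬛⬛⬛❓❓❓❓❓❓❓❓❓❓
⬛⬛⬛⬛⬛❓❓❓❓❓❓❓❓❓❓
⬛⬛⬛⬛⬛❓❓❓❓❓❓❓❓❓❓
⬛⬛⬛⬛⬛⬜⬜🟩🟩🟩❓❓❓❓❓
⬛⬛⬛⬛⬛⬜🟦🟩🟫🟩❓❓❓❓❓
⬛⬛⬛⬛⬛⬜🟩🔴🟩🟩❓❓❓❓❓
⬛⬛⬛⬛⬛⬛⬛🟩🟩🟩❓❓❓❓❓
⬛⬛⬛⬛⬛🟩🟩🟩🟩🟦❓❓❓❓❓
⬛⬛⬛⬛⬛❓❓❓❓❓❓❓❓❓❓
⬛⬛⬛⬛⬛❓❓❓❓❓❓❓❓❓❓
⬛⬛⬛⬛⬛❓❓❓❓❓❓❓❓❓❓
⬛⬛⬛⬛⬛❓❓❓❓❓❓❓❓❓❓
⬛⬛⬛⬛⬛❓❓❓❓❓❓❓❓❓❓

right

⬛⬛⬛⬛❓❓❓❓❓❓❓❓❓❓❓
⬛⬛⬛⬛❓❓❓❓❓❓❓❓❓❓❓
⬛⬛⬛⬛❓❓❓❓❓❓❓❓❓❓❓
⬛⬛⬛⬛❓❓❓❓❓❓❓❓❓❓❓
⬛⬛⬛⬛❓❓❓❓❓❓❓❓❓❓❓
⬛⬛⬛⬛⬜⬜🟩🟩🟩🟩❓❓❓❓❓
⬛⬛⬛⬛⬜🟦🟩🟫🟩⬛❓❓❓❓❓
⬛⬛⬛⬛⬜🟩🟫🔴🟩🟩❓❓❓❓❓
⬛⬛⬛⬛⬛⬛🟩🟩🟩🟩❓❓❓❓❓
⬛⬛⬛⬛🟩🟩🟩🟩🟦⬜❓❓❓❓❓
⬛⬛⬛⬛❓❓❓❓❓❓❓❓❓❓❓
⬛⬛⬛⬛❓❓❓❓❓❓❓❓❓❓❓
⬛⬛⬛⬛❓❓❓❓❓❓❓❓❓❓❓
⬛⬛⬛⬛❓❓❓❓❓❓❓❓❓❓❓
⬛⬛⬛⬛❓❓❓❓❓❓❓❓❓❓❓

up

⬛⬛⬛⬛❓❓❓❓❓❓❓❓❓❓❓
⬛⬛⬛⬛❓❓❓❓❓❓❓❓❓❓❓
⬛⬛⬛⬛❓❓❓❓❓❓❓❓❓❓❓
⬛⬛⬛⬛❓❓❓❓❓❓❓❓❓❓❓
⬛⬛⬛⬛❓❓❓❓❓❓❓❓❓❓❓
⬛⬛⬛⬛❓🟦⬛🟩⬜⬜❓❓❓❓❓
⬛⬛⬛⬛⬜⬜🟩🟩🟩🟩❓❓❓❓❓
⬛⬛⬛⬛⬜🟦🟩🔴🟩⬛❓❓❓❓❓
⬛⬛⬛⬛⬜🟩🟫🟩🟩🟩❓❓❓❓❓
⬛⬛⬛⬛⬛⬛🟩🟩🟩🟩❓❓❓❓❓
⬛⬛⬛⬛🟩🟩🟩🟩🟦⬜❓❓❓❓❓
⬛⬛⬛⬛❓❓❓❓❓❓❓❓❓❓❓
⬛⬛⬛⬛❓❓❓❓❓❓❓❓❓❓❓
⬛⬛⬛⬛❓❓❓❓❓❓❓❓❓❓❓
⬛⬛⬛⬛❓❓❓❓❓❓❓❓❓❓❓

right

⬛⬛⬛❓❓❓❓❓❓❓❓❓❓❓❓
⬛⬛⬛❓❓❓❓❓❓❓❓❓❓❓❓
⬛⬛⬛❓❓❓❓❓❓❓❓❓❓❓❓
⬛⬛⬛❓❓❓❓❓❓❓❓❓❓❓❓
⬛⬛⬛❓❓❓❓❓❓❓❓❓❓❓❓
⬛⬛⬛❓🟦⬛🟩⬜⬜🟩❓❓❓❓❓
⬛⬛⬛⬜⬜🟩🟩🟩🟩🟦❓❓❓❓❓
⬛⬛⬛⬜🟦🟩🟫🔴⬛🟩❓❓❓❓❓
⬛⬛⬛⬜🟩🟫🟩🟩🟩🟫❓❓❓❓❓
⬛⬛⬛⬛⬛🟩🟩🟩🟩🟫❓❓❓❓❓
⬛⬛⬛🟩🟩🟩🟩🟦⬜❓❓❓❓❓❓
⬛⬛⬛❓❓❓❓❓❓❓❓❓❓❓❓
⬛⬛⬛❓❓❓❓❓❓❓❓❓❓❓❓
⬛⬛⬛❓❓❓❓❓❓❓❓❓❓❓❓
⬛⬛⬛❓❓❓❓❓❓❓❓❓❓❓❓

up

⬛⬛⬛❓❓❓❓❓❓❓❓❓❓❓❓
⬛⬛⬛❓❓❓❓❓❓❓❓❓❓❓❓
⬛⬛⬛❓❓❓❓❓❓❓❓❓❓❓❓
⬛⬛⬛❓❓❓❓❓❓❓❓❓❓❓❓
⬛⬛⬛❓❓❓❓❓❓❓❓❓❓❓❓
⬛⬛⬛❓❓🟩🟩🟦⬜⬜❓❓❓❓❓
⬛⬛⬛❓🟦⬛🟩⬜⬜🟩❓❓❓❓❓
⬛⬛⬛⬜⬜🟩🟩🔴🟩🟦❓❓❓❓❓
⬛⬛⬛⬜🟦🟩🟫🟩⬛🟩❓❓❓❓❓
⬛⬛⬛⬜🟩🟫🟩🟩🟩🟫❓❓❓❓❓
⬛⬛⬛⬛⬛🟩🟩🟩🟩🟫❓❓❓❓❓
⬛⬛⬛🟩🟩🟩🟩🟦⬜❓❓❓❓❓❓
⬛⬛⬛❓❓❓❓❓❓❓❓❓❓❓❓
⬛⬛⬛❓❓❓❓❓❓❓❓❓❓❓❓
⬛⬛⬛❓❓❓❓❓❓❓❓❓❓❓❓

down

⬛⬛⬛❓❓❓❓❓❓❓❓❓❓❓❓
⬛⬛⬛❓❓❓❓❓❓❓❓❓❓❓❓
⬛⬛⬛❓❓❓❓❓❓❓❓❓❓❓❓
⬛⬛⬛❓❓❓❓❓❓❓❓❓❓❓❓
⬛⬛⬛❓❓🟩🟩🟦⬜⬜❓❓❓❓❓
⬛⬛⬛❓🟦⬛🟩⬜⬜🟩❓❓❓❓❓
⬛⬛⬛⬜⬜🟩🟩🟩🟩🟦❓❓❓❓❓
⬛⬛⬛⬜🟦🟩🟫🔴⬛🟩❓❓❓❓❓
⬛⬛⬛⬜🟩🟫🟩🟩🟩🟫❓❓❓❓❓
⬛⬛⬛⬛⬛🟩🟩🟩🟩🟫❓❓❓❓❓
⬛⬛⬛🟩🟩🟩🟩🟦⬜❓❓❓❓❓❓
⬛⬛⬛❓❓❓❓❓❓❓❓❓❓❓❓
⬛⬛⬛❓❓❓❓❓❓❓❓❓❓❓❓
⬛⬛⬛❓❓❓❓❓❓❓❓❓❓❓❓
⬛⬛⬛❓❓❓❓❓❓❓❓❓❓❓❓

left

⬛⬛⬛⬛❓❓❓❓❓❓❓❓❓❓❓
⬛⬛⬛⬛❓❓❓❓❓❓❓❓❓❓❓
⬛⬛⬛⬛❓❓❓❓❓❓❓❓❓❓❓
⬛⬛⬛⬛❓❓❓❓❓❓❓❓❓❓❓
⬛⬛⬛⬛❓❓🟩🟩🟦⬜⬜❓❓❓❓
⬛⬛⬛⬛❓🟦⬛🟩⬜⬜🟩❓❓❓❓
⬛⬛⬛⬛⬜⬜🟩🟩🟩🟩🟦❓❓❓❓
⬛⬛⬛⬛⬜🟦🟩🔴🟩⬛🟩❓❓❓❓
⬛⬛⬛⬛⬜🟩🟫🟩🟩🟩🟫❓❓❓❓
⬛⬛⬛⬛⬛⬛🟩🟩🟩🟩🟫❓❓❓❓
⬛⬛⬛⬛🟩🟩🟩🟩🟦⬜❓❓❓❓❓
⬛⬛⬛⬛❓❓❓❓❓❓❓❓❓❓❓
⬛⬛⬛⬛❓❓❓❓❓❓❓❓❓❓❓
⬛⬛⬛⬛❓❓❓❓❓❓❓❓❓❓❓
⬛⬛⬛⬛❓❓❓❓❓❓❓❓❓❓❓

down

⬛⬛⬛⬛❓❓❓❓❓❓❓❓❓❓❓
⬛⬛⬛⬛❓❓❓❓❓❓❓❓❓❓❓
⬛⬛⬛⬛❓❓❓❓❓❓❓❓❓❓❓
⬛⬛⬛⬛❓❓🟩🟩🟦⬜⬜❓❓❓❓
⬛⬛⬛⬛❓🟦⬛🟩⬜⬜🟩❓❓❓❓
⬛⬛⬛⬛⬜⬜🟩🟩🟩🟩🟦❓❓❓❓
⬛⬛⬛⬛⬜🟦🟩🟫🟩⬛🟩❓❓❓❓
⬛⬛⬛⬛⬜🟩🟫🔴🟩🟩🟫❓❓❓❓
⬛⬛⬛⬛⬛⬛🟩🟩🟩🟩🟫❓❓❓❓
⬛⬛⬛⬛🟩🟩🟩🟩🟦⬜❓❓❓❓❓
⬛⬛⬛⬛❓❓❓❓❓❓❓❓❓❓❓
⬛⬛⬛⬛❓❓❓❓❓❓❓❓❓❓❓
⬛⬛⬛⬛❓❓❓❓❓❓❓❓❓❓❓
⬛⬛⬛⬛❓❓❓❓❓❓❓❓❓❓❓
⬛⬛⬛⬛❓❓❓❓❓❓❓❓❓❓❓

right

⬛⬛⬛❓❓❓❓❓❓❓❓❓❓❓❓
⬛⬛⬛❓❓❓❓❓❓❓❓❓❓❓❓
⬛⬛⬛❓❓❓❓❓❓❓❓❓❓❓❓
⬛⬛⬛❓❓🟩🟩🟦⬜⬜❓❓❓❓❓
⬛⬛⬛❓🟦⬛🟩⬜⬜🟩❓❓❓❓❓
⬛⬛⬛⬜⬜🟩🟩🟩🟩🟦❓❓❓❓❓
⬛⬛⬛⬜🟦🟩🟫🟩⬛🟩❓❓❓❓❓
⬛⬛⬛⬜🟩🟫🟩🔴🟩🟫❓❓❓❓❓
⬛⬛⬛⬛⬛🟩🟩🟩🟩🟫❓❓❓❓❓
⬛⬛⬛🟩🟩🟩🟩🟦⬜🟩❓❓❓❓❓
⬛⬛⬛❓❓❓❓❓❓❓❓❓❓❓❓
⬛⬛⬛❓❓❓❓❓❓❓❓❓❓❓❓
⬛⬛⬛❓❓❓❓❓❓❓❓❓❓❓❓
⬛⬛⬛❓❓❓❓❓❓❓❓❓❓❓❓
⬛⬛⬛❓❓❓❓❓❓❓❓❓❓❓❓

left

⬛⬛⬛⬛❓❓❓❓❓❓❓❓❓❓❓
⬛⬛⬛⬛❓❓❓❓❓❓❓❓❓❓❓
⬛⬛⬛⬛❓❓❓❓❓❓❓❓❓❓❓
⬛⬛⬛⬛❓❓🟩🟩🟦⬜⬜❓❓❓❓
⬛⬛⬛⬛❓🟦⬛🟩⬜⬜🟩❓❓❓❓
⬛⬛⬛⬛⬜⬜🟩🟩🟩🟩🟦❓❓❓❓
⬛⬛⬛⬛⬜🟦🟩🟫🟩⬛🟩❓❓❓❓
⬛⬛⬛⬛⬜🟩🟫🔴🟩🟩🟫❓❓❓❓
⬛⬛⬛⬛⬛⬛🟩🟩🟩🟩🟫❓❓❓❓
⬛⬛⬛⬛🟩🟩🟩🟩🟦⬜🟩❓❓❓❓
⬛⬛⬛⬛❓❓❓❓❓❓❓❓❓❓❓
⬛⬛⬛⬛❓❓❓❓❓❓❓❓❓❓❓
⬛⬛⬛⬛❓❓❓❓❓❓❓❓❓❓❓
⬛⬛⬛⬛❓❓❓❓❓❓❓❓❓❓❓
⬛⬛⬛⬛❓❓❓❓❓❓❓❓❓❓❓

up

⬛⬛⬛⬛❓❓❓❓❓❓❓❓❓❓❓
⬛⬛⬛⬛❓❓❓❓❓❓❓❓❓❓❓
⬛⬛⬛⬛❓❓❓❓❓❓❓❓❓❓❓
⬛⬛⬛⬛❓❓❓❓❓❓❓❓❓❓❓
⬛⬛⬛⬛❓❓🟩🟩🟦⬜⬜❓❓❓❓
⬛⬛⬛⬛❓🟦⬛🟩⬜⬜🟩❓❓❓❓
⬛⬛⬛⬛⬜⬜🟩🟩🟩🟩🟦❓❓❓❓
⬛⬛⬛⬛⬜🟦🟩🔴🟩⬛🟩❓❓❓❓
⬛⬛⬛⬛⬜🟩🟫🟩🟩🟩🟫❓❓❓❓
⬛⬛⬛⬛⬛⬛🟩🟩🟩🟩🟫❓❓❓❓
⬛⬛⬛⬛🟩🟩🟩🟩🟦⬜🟩❓❓❓❓
⬛⬛⬛⬛❓❓❓❓❓❓❓❓❓❓❓
⬛⬛⬛⬛❓❓❓❓❓❓❓❓❓❓❓
⬛⬛⬛⬛❓❓❓❓❓❓❓❓❓❓❓
⬛⬛⬛⬛❓❓❓❓❓❓❓❓❓❓❓

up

⬛⬛⬛⬛❓❓❓❓❓❓❓❓❓❓❓
⬛⬛⬛⬛❓❓❓❓❓❓❓❓❓❓❓
⬛⬛⬛⬛❓❓❓❓❓❓❓❓❓❓❓
⬛⬛⬛⬛❓❓❓❓❓❓❓❓❓❓❓
⬛⬛⬛⬛❓❓❓❓❓❓❓❓❓❓❓
⬛⬛⬛⬛❓⬛🟩🟩🟦⬜⬜❓❓❓❓
⬛⬛⬛⬛❓🟦⬛🟩⬜⬜🟩❓❓❓❓
⬛⬛⬛⬛⬜⬜🟩🔴🟩🟩🟦❓❓❓❓
⬛⬛⬛⬛⬜🟦🟩🟫🟩⬛🟩❓❓❓❓
⬛⬛⬛⬛⬜🟩🟫🟩🟩🟩🟫❓❓❓❓
⬛⬛⬛⬛⬛⬛🟩🟩🟩🟩🟫❓❓❓❓
⬛⬛⬛⬛🟩🟩🟩🟩🟦⬜🟩❓❓❓❓
⬛⬛⬛⬛❓❓❓❓❓❓❓❓❓❓❓
⬛⬛⬛⬛❓❓❓❓❓❓❓❓❓❓❓
⬛⬛⬛⬛❓❓❓❓❓❓❓❓❓❓❓

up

⬛⬛⬛⬛❓❓❓❓❓❓❓❓❓❓❓
⬛⬛⬛⬛❓❓❓❓❓❓❓❓❓❓❓
⬛⬛⬛⬛❓❓❓❓❓❓❓❓❓❓❓
⬛⬛⬛⬛❓❓❓❓❓❓❓❓❓❓❓
⬛⬛⬛⬛❓❓❓❓❓❓❓❓❓❓❓
⬛⬛⬛⬛❓🟫🟫🟩🟫🟩❓❓❓❓❓
⬛⬛⬛⬛❓⬛🟩🟩🟦⬜⬜❓❓❓❓
⬛⬛⬛⬛❓🟦⬛🔴⬜⬜🟩❓❓❓❓
⬛⬛⬛⬛⬜⬜🟩🟩🟩🟩🟦❓❓❓❓
⬛⬛⬛⬛⬜🟦🟩🟫🟩⬛🟩❓❓❓❓
⬛⬛⬛⬛⬜🟩🟫🟩🟩🟩🟫❓❓❓❓
⬛⬛⬛⬛⬛⬛🟩🟩🟩🟩🟫❓❓❓❓
⬛⬛⬛⬛🟩🟩🟩🟩🟦⬜🟩❓❓❓❓
⬛⬛⬛⬛❓❓❓❓❓❓❓❓❓❓❓
⬛⬛⬛⬛❓❓❓❓❓❓❓❓❓❓❓

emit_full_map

❓🟫🟫🟩🟫🟩❓
❓⬛🟩🟩🟦⬜⬜
❓🟦⬛🔴⬜⬜🟩
⬜⬜🟩🟩🟩🟩🟦
⬜🟦🟩🟫🟩⬛🟩
⬜🟩🟫🟩🟩🟩🟫
⬛⬛🟩🟩🟩🟩🟫
🟩🟩🟩🟩🟦⬜🟩


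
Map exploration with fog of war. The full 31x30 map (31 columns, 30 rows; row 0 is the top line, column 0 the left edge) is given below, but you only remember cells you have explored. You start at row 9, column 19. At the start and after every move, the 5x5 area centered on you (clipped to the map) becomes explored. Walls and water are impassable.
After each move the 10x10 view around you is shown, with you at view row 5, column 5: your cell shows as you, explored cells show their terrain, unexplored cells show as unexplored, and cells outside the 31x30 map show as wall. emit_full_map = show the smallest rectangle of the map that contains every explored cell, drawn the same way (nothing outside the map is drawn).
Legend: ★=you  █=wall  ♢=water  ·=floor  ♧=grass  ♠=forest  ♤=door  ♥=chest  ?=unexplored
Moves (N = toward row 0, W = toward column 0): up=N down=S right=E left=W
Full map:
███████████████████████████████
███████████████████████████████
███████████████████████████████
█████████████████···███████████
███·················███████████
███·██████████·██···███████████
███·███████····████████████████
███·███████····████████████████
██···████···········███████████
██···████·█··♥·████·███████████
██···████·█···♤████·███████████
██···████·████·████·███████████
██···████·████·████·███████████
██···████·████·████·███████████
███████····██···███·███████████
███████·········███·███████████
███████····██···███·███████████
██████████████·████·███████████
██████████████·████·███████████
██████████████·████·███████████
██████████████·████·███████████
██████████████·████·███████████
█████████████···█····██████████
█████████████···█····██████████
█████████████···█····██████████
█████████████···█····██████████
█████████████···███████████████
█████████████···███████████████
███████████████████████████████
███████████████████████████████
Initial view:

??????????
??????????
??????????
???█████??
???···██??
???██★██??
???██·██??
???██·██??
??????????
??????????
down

??????????
??????????
???█████??
???···██??
???██·██??
???██★██??
???██·██??
???██·██??
??????????
??????????

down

??????????
???█████??
???···██??
???██·██??
???██·██??
???██★██??
???██·██??
???██·██??
??????????
??????????

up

??????????
??????????
???█████??
???···██??
???██·██??
???██★██??
???██·██??
???██·██??
???██·██??
??????????

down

??????????
???█████??
???···██??
???██·██??
???██·██??
???██★██??
???██·██??
???██·██??
??????????
??????????

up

??????????
??????????
???█████??
???···██??
???██·██??
???██★██??
???██·██??
???██·██??
???██·██??
??????????

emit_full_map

█████
···██
██·██
██★██
██·██
██·██
██·██

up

??????????
??????????
??????????
???█████??
???···██??
???██★██??
???██·██??
???██·██??
???██·██??
???██·██??


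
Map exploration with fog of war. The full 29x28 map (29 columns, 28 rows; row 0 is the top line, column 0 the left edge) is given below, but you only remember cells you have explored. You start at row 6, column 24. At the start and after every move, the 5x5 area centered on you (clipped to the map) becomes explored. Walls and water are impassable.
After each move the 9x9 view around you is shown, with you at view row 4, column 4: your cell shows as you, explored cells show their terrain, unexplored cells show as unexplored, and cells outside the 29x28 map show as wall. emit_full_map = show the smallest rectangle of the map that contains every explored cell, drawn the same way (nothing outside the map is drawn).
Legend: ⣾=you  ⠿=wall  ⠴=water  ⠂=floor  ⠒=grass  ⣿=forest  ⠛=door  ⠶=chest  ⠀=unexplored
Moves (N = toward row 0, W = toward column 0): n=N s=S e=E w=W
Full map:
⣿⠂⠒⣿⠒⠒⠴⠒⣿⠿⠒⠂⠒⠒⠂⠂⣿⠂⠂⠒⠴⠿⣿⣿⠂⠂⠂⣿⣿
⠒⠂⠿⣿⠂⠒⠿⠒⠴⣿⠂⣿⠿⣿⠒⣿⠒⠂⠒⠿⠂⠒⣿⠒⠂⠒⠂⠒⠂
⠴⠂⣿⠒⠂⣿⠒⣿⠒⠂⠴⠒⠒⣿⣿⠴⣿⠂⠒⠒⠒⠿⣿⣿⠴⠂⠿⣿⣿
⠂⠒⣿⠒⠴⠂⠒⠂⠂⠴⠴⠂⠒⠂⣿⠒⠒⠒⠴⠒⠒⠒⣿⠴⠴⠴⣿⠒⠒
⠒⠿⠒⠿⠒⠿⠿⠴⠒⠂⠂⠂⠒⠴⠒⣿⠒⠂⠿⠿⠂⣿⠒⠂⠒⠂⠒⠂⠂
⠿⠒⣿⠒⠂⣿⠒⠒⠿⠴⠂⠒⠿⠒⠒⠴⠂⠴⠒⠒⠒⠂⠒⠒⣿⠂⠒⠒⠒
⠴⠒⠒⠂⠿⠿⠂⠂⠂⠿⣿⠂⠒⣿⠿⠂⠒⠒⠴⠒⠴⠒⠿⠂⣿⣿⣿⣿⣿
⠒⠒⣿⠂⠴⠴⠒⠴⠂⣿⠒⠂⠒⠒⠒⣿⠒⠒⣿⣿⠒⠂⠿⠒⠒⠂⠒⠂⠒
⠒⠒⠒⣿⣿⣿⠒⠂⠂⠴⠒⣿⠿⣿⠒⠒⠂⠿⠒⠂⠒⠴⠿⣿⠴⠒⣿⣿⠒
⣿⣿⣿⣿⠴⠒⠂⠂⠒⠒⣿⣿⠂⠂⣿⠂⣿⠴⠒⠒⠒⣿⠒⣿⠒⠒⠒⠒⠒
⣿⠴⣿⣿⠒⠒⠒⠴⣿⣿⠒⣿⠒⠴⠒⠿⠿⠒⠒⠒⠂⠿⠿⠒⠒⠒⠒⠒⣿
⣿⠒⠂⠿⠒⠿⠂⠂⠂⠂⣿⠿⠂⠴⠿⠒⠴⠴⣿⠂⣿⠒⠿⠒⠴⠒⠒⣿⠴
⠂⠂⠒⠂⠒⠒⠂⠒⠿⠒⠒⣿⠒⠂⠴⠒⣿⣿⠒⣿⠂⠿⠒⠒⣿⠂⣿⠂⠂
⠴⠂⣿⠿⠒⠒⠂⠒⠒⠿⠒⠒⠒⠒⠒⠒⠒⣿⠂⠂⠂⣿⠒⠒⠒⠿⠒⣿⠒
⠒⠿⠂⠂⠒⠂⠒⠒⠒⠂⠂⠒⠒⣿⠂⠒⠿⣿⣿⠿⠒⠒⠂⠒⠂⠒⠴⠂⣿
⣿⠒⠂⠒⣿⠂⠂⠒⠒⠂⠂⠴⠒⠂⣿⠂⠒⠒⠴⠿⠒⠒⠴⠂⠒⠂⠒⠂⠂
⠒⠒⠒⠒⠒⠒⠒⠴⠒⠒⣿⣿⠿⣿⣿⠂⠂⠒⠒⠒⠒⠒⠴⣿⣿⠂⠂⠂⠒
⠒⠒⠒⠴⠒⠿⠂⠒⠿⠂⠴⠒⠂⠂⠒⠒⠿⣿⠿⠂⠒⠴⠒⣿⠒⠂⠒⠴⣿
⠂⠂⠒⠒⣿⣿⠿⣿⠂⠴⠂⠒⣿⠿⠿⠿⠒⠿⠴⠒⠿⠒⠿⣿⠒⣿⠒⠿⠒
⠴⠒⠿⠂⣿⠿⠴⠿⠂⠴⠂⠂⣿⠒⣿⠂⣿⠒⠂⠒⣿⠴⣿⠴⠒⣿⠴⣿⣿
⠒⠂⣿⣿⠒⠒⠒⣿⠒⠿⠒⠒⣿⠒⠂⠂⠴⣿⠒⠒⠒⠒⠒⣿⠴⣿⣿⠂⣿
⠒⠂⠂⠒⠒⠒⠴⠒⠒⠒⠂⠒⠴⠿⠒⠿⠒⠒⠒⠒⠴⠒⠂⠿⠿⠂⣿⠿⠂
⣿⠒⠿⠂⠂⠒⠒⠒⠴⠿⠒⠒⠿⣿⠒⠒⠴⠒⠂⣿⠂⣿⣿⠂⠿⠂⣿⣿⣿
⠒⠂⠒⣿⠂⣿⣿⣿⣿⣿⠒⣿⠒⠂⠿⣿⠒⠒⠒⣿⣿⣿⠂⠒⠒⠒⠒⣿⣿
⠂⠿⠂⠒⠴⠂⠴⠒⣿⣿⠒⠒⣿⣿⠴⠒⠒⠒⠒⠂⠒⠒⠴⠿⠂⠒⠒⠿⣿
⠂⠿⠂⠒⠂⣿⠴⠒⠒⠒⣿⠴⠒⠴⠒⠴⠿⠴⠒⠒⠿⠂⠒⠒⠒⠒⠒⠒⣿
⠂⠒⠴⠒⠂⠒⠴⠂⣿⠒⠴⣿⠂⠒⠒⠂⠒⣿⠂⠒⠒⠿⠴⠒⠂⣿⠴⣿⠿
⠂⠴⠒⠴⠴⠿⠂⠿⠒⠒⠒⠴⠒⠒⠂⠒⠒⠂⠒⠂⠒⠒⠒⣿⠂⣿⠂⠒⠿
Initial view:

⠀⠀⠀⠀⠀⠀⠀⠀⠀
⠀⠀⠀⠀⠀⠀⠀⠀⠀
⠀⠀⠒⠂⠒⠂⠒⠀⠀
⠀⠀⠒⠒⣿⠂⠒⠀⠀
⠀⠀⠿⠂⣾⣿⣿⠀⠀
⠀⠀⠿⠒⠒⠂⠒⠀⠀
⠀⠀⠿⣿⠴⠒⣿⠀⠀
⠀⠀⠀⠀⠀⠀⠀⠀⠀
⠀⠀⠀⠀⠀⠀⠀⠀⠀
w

⠀⠀⠀⠀⠀⠀⠀⠀⠀
⠀⠀⠀⠀⠀⠀⠀⠀⠀
⠀⠀⣿⠒⠂⠒⠂⠒⠀
⠀⠀⠂⠒⠒⣿⠂⠒⠀
⠀⠀⠒⠿⣾⣿⣿⣿⠀
⠀⠀⠂⠿⠒⠒⠂⠒⠀
⠀⠀⠴⠿⣿⠴⠒⣿⠀
⠀⠀⠀⠀⠀⠀⠀⠀⠀
⠀⠀⠀⠀⠀⠀⠀⠀⠀

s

⠀⠀⠀⠀⠀⠀⠀⠀⠀
⠀⠀⣿⠒⠂⠒⠂⠒⠀
⠀⠀⠂⠒⠒⣿⠂⠒⠀
⠀⠀⠒⠿⠂⣿⣿⣿⠀
⠀⠀⠂⠿⣾⠒⠂⠒⠀
⠀⠀⠴⠿⣿⠴⠒⣿⠀
⠀⠀⣿⠒⣿⠒⠒⠀⠀
⠀⠀⠀⠀⠀⠀⠀⠀⠀
⠀⠀⠀⠀⠀⠀⠀⠀⠀

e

⠀⠀⠀⠀⠀⠀⠀⠀⠀
⠀⣿⠒⠂⠒⠂⠒⠀⠀
⠀⠂⠒⠒⣿⠂⠒⠀⠀
⠀⠒⠿⠂⣿⣿⣿⠀⠀
⠀⠂⠿⠒⣾⠂⠒⠀⠀
⠀⠴⠿⣿⠴⠒⣿⠀⠀
⠀⣿⠒⣿⠒⠒⠒⠀⠀
⠀⠀⠀⠀⠀⠀⠀⠀⠀
⠀⠀⠀⠀⠀⠀⠀⠀⠀

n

⠀⠀⠀⠀⠀⠀⠀⠀⠀
⠀⠀⠀⠀⠀⠀⠀⠀⠀
⠀⣿⠒⠂⠒⠂⠒⠀⠀
⠀⠂⠒⠒⣿⠂⠒⠀⠀
⠀⠒⠿⠂⣾⣿⣿⠀⠀
⠀⠂⠿⠒⠒⠂⠒⠀⠀
⠀⠴⠿⣿⠴⠒⣿⠀⠀
⠀⣿⠒⣿⠒⠒⠒⠀⠀
⠀⠀⠀⠀⠀⠀⠀⠀⠀

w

⠀⠀⠀⠀⠀⠀⠀⠀⠀
⠀⠀⠀⠀⠀⠀⠀⠀⠀
⠀⠀⣿⠒⠂⠒⠂⠒⠀
⠀⠀⠂⠒⠒⣿⠂⠒⠀
⠀⠀⠒⠿⣾⣿⣿⣿⠀
⠀⠀⠂⠿⠒⠒⠂⠒⠀
⠀⠀⠴⠿⣿⠴⠒⣿⠀
⠀⠀⣿⠒⣿⠒⠒⠒⠀
⠀⠀⠀⠀⠀⠀⠀⠀⠀

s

⠀⠀⠀⠀⠀⠀⠀⠀⠀
⠀⠀⣿⠒⠂⠒⠂⠒⠀
⠀⠀⠂⠒⠒⣿⠂⠒⠀
⠀⠀⠒⠿⠂⣿⣿⣿⠀
⠀⠀⠂⠿⣾⠒⠂⠒⠀
⠀⠀⠴⠿⣿⠴⠒⣿⠀
⠀⠀⣿⠒⣿⠒⠒⠒⠀
⠀⠀⠀⠀⠀⠀⠀⠀⠀
⠀⠀⠀⠀⠀⠀⠀⠀⠀

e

⠀⠀⠀⠀⠀⠀⠀⠀⠀
⠀⣿⠒⠂⠒⠂⠒⠀⠀
⠀⠂⠒⠒⣿⠂⠒⠀⠀
⠀⠒⠿⠂⣿⣿⣿⠀⠀
⠀⠂⠿⠒⣾⠂⠒⠀⠀
⠀⠴⠿⣿⠴⠒⣿⠀⠀
⠀⣿⠒⣿⠒⠒⠒⠀⠀
⠀⠀⠀⠀⠀⠀⠀⠀⠀
⠀⠀⠀⠀⠀⠀⠀⠀⠀

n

⠀⠀⠀⠀⠀⠀⠀⠀⠀
⠀⠀⠀⠀⠀⠀⠀⠀⠀
⠀⣿⠒⠂⠒⠂⠒⠀⠀
⠀⠂⠒⠒⣿⠂⠒⠀⠀
⠀⠒⠿⠂⣾⣿⣿⠀⠀
⠀⠂⠿⠒⠒⠂⠒⠀⠀
⠀⠴⠿⣿⠴⠒⣿⠀⠀
⠀⣿⠒⣿⠒⠒⠒⠀⠀
⠀⠀⠀⠀⠀⠀⠀⠀⠀

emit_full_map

⣿⠒⠂⠒⠂⠒
⠂⠒⠒⣿⠂⠒
⠒⠿⠂⣾⣿⣿
⠂⠿⠒⠒⠂⠒
⠴⠿⣿⠴⠒⣿
⣿⠒⣿⠒⠒⠒

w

⠀⠀⠀⠀⠀⠀⠀⠀⠀
⠀⠀⠀⠀⠀⠀⠀⠀⠀
⠀⠀⣿⠒⠂⠒⠂⠒⠀
⠀⠀⠂⠒⠒⣿⠂⠒⠀
⠀⠀⠒⠿⣾⣿⣿⣿⠀
⠀⠀⠂⠿⠒⠒⠂⠒⠀
⠀⠀⠴⠿⣿⠴⠒⣿⠀
⠀⠀⣿⠒⣿⠒⠒⠒⠀
⠀⠀⠀⠀⠀⠀⠀⠀⠀

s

⠀⠀⠀⠀⠀⠀⠀⠀⠀
⠀⠀⣿⠒⠂⠒⠂⠒⠀
⠀⠀⠂⠒⠒⣿⠂⠒⠀
⠀⠀⠒⠿⠂⣿⣿⣿⠀
⠀⠀⠂⠿⣾⠒⠂⠒⠀
⠀⠀⠴⠿⣿⠴⠒⣿⠀
⠀⠀⣿⠒⣿⠒⠒⠒⠀
⠀⠀⠀⠀⠀⠀⠀⠀⠀
⠀⠀⠀⠀⠀⠀⠀⠀⠀

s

⠀⠀⣿⠒⠂⠒⠂⠒⠀
⠀⠀⠂⠒⠒⣿⠂⠒⠀
⠀⠀⠒⠿⠂⣿⣿⣿⠀
⠀⠀⠂⠿⠒⠒⠂⠒⠀
⠀⠀⠴⠿⣾⠴⠒⣿⠀
⠀⠀⣿⠒⣿⠒⠒⠒⠀
⠀⠀⠿⠿⠒⠒⠒⠀⠀
⠀⠀⠀⠀⠀⠀⠀⠀⠀
⠀⠀⠀⠀⠀⠀⠀⠀⠀

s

⠀⠀⠂⠒⠒⣿⠂⠒⠀
⠀⠀⠒⠿⠂⣿⣿⣿⠀
⠀⠀⠂⠿⠒⠒⠂⠒⠀
⠀⠀⠴⠿⣿⠴⠒⣿⠀
⠀⠀⣿⠒⣾⠒⠒⠒⠀
⠀⠀⠿⠿⠒⠒⠒⠀⠀
⠀⠀⠒⠿⠒⠴⠒⠀⠀
⠀⠀⠀⠀⠀⠀⠀⠀⠀
⠀⠀⠀⠀⠀⠀⠀⠀⠀

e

⠀⠂⠒⠒⣿⠂⠒⠀⠀
⠀⠒⠿⠂⣿⣿⣿⠀⠀
⠀⠂⠿⠒⠒⠂⠒⠀⠀
⠀⠴⠿⣿⠴⠒⣿⠀⠀
⠀⣿⠒⣿⣾⠒⠒⠀⠀
⠀⠿⠿⠒⠒⠒⠒⠀⠀
⠀⠒⠿⠒⠴⠒⠒⠀⠀
⠀⠀⠀⠀⠀⠀⠀⠀⠀
⠀⠀⠀⠀⠀⠀⠀⠀⠀

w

⠀⠀⠂⠒⠒⣿⠂⠒⠀
⠀⠀⠒⠿⠂⣿⣿⣿⠀
⠀⠀⠂⠿⠒⠒⠂⠒⠀
⠀⠀⠴⠿⣿⠴⠒⣿⠀
⠀⠀⣿⠒⣾⠒⠒⠒⠀
⠀⠀⠿⠿⠒⠒⠒⠒⠀
⠀⠀⠒⠿⠒⠴⠒⠒⠀
⠀⠀⠀⠀⠀⠀⠀⠀⠀
⠀⠀⠀⠀⠀⠀⠀⠀⠀

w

⠀⠀⠀⠂⠒⠒⣿⠂⠒
⠀⠀⠀⠒⠿⠂⣿⣿⣿
⠀⠀⠒⠂⠿⠒⠒⠂⠒
⠀⠀⠒⠴⠿⣿⠴⠒⣿
⠀⠀⠒⣿⣾⣿⠒⠒⠒
⠀⠀⠂⠿⠿⠒⠒⠒⠒
⠀⠀⣿⠒⠿⠒⠴⠒⠒
⠀⠀⠀⠀⠀⠀⠀⠀⠀
⠀⠀⠀⠀⠀⠀⠀⠀⠀

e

⠀⠀⠂⠒⠒⣿⠂⠒⠀
⠀⠀⠒⠿⠂⣿⣿⣿⠀
⠀⠒⠂⠿⠒⠒⠂⠒⠀
⠀⠒⠴⠿⣿⠴⠒⣿⠀
⠀⠒⣿⠒⣾⠒⠒⠒⠀
⠀⠂⠿⠿⠒⠒⠒⠒⠀
⠀⣿⠒⠿⠒⠴⠒⠒⠀
⠀⠀⠀⠀⠀⠀⠀⠀⠀
⠀⠀⠀⠀⠀⠀⠀⠀⠀

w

⠀⠀⠀⠂⠒⠒⣿⠂⠒
⠀⠀⠀⠒⠿⠂⣿⣿⣿
⠀⠀⠒⠂⠿⠒⠒⠂⠒
⠀⠀⠒⠴⠿⣿⠴⠒⣿
⠀⠀⠒⣿⣾⣿⠒⠒⠒
⠀⠀⠂⠿⠿⠒⠒⠒⠒
⠀⠀⣿⠒⠿⠒⠴⠒⠒
⠀⠀⠀⠀⠀⠀⠀⠀⠀
⠀⠀⠀⠀⠀⠀⠀⠀⠀

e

⠀⠀⠂⠒⠒⣿⠂⠒⠀
⠀⠀⠒⠿⠂⣿⣿⣿⠀
⠀⠒⠂⠿⠒⠒⠂⠒⠀
⠀⠒⠴⠿⣿⠴⠒⣿⠀
⠀⠒⣿⠒⣾⠒⠒⠒⠀
⠀⠂⠿⠿⠒⠒⠒⠒⠀
⠀⣿⠒⠿⠒⠴⠒⠒⠀
⠀⠀⠀⠀⠀⠀⠀⠀⠀
⠀⠀⠀⠀⠀⠀⠀⠀⠀

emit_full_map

⠀⣿⠒⠂⠒⠂⠒
⠀⠂⠒⠒⣿⠂⠒
⠀⠒⠿⠂⣿⣿⣿
⠒⠂⠿⠒⠒⠂⠒
⠒⠴⠿⣿⠴⠒⣿
⠒⣿⠒⣾⠒⠒⠒
⠂⠿⠿⠒⠒⠒⠒
⣿⠒⠿⠒⠴⠒⠒


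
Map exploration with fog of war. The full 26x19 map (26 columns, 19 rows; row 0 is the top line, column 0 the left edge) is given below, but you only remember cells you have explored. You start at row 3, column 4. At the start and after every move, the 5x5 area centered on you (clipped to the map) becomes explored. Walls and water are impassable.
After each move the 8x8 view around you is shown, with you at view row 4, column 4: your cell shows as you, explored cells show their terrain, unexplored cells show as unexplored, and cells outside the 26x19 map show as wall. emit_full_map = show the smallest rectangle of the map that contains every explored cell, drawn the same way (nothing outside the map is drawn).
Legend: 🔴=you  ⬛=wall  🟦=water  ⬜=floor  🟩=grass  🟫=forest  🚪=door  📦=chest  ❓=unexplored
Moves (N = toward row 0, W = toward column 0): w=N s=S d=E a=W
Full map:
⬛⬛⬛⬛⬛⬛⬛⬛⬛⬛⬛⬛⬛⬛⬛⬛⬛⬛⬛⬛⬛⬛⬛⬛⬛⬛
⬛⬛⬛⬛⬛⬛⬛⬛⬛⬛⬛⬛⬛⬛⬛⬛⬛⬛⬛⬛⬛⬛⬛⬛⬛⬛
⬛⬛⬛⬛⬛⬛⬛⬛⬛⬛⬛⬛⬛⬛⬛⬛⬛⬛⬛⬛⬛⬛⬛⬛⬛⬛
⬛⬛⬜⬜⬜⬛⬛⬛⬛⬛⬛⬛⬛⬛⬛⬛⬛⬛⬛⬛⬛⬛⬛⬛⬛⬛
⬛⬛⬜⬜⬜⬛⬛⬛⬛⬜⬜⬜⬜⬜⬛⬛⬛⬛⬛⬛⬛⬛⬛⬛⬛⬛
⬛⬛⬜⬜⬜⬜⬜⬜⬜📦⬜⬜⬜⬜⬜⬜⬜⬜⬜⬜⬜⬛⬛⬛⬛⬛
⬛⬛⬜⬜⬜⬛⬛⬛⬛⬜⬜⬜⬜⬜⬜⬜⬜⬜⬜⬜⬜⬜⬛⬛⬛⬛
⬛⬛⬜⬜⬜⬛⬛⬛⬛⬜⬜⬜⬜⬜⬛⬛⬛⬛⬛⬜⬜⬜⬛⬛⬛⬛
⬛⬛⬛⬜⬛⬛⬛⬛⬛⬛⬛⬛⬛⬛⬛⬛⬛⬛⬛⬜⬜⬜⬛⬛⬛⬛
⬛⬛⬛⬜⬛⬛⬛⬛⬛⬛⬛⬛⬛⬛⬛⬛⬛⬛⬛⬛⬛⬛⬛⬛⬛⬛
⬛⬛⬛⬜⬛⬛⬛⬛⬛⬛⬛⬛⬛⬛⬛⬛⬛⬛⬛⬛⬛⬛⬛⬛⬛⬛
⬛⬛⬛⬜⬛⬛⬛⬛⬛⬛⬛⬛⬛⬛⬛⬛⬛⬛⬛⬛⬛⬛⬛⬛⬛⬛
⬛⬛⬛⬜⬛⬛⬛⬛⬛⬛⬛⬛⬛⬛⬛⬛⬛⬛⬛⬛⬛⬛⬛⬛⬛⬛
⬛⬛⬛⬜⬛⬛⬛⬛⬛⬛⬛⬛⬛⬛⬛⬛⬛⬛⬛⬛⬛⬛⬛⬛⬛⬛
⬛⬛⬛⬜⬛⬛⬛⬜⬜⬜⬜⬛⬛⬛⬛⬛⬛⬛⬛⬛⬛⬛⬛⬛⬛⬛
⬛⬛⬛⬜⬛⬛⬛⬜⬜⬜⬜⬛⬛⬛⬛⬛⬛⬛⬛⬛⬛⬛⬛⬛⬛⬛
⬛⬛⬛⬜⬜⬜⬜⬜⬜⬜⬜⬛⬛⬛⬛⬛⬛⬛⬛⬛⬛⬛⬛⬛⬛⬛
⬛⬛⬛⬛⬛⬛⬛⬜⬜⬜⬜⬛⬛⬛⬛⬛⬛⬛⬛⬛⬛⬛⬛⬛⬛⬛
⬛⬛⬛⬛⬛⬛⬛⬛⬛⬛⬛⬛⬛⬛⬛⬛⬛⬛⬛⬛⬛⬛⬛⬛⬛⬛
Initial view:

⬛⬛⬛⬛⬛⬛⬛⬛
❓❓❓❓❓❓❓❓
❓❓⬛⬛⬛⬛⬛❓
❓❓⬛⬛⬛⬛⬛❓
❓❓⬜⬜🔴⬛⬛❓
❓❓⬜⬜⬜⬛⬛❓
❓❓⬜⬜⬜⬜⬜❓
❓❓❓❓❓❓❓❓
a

⬛⬛⬛⬛⬛⬛⬛⬛
⬛❓❓❓❓❓❓❓
⬛❓⬛⬛⬛⬛⬛⬛
⬛❓⬛⬛⬛⬛⬛⬛
⬛❓⬛⬜🔴⬜⬛⬛
⬛❓⬛⬜⬜⬜⬛⬛
⬛❓⬛⬜⬜⬜⬜⬜
⬛❓❓❓❓❓❓❓

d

⬛⬛⬛⬛⬛⬛⬛⬛
❓❓❓❓❓❓❓❓
❓⬛⬛⬛⬛⬛⬛❓
❓⬛⬛⬛⬛⬛⬛❓
❓⬛⬜⬜🔴⬛⬛❓
❓⬛⬜⬜⬜⬛⬛❓
❓⬛⬜⬜⬜⬜⬜❓
❓❓❓❓❓❓❓❓

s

❓❓❓❓❓❓❓❓
❓⬛⬛⬛⬛⬛⬛❓
❓⬛⬛⬛⬛⬛⬛❓
❓⬛⬜⬜⬜⬛⬛❓
❓⬛⬜⬜🔴⬛⬛❓
❓⬛⬜⬜⬜⬜⬜❓
❓❓⬜⬜⬜⬛⬛❓
❓❓❓❓❓❓❓❓

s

❓⬛⬛⬛⬛⬛⬛❓
❓⬛⬛⬛⬛⬛⬛❓
❓⬛⬜⬜⬜⬛⬛❓
❓⬛⬜⬜⬜⬛⬛❓
❓⬛⬜⬜🔴⬜⬜❓
❓❓⬜⬜⬜⬛⬛❓
❓❓⬜⬜⬜⬛⬛❓
❓❓❓❓❓❓❓❓

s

❓⬛⬛⬛⬛⬛⬛❓
❓⬛⬜⬜⬜⬛⬛❓
❓⬛⬜⬜⬜⬛⬛❓
❓⬛⬜⬜⬜⬜⬜❓
❓❓⬜⬜🔴⬛⬛❓
❓❓⬜⬜⬜⬛⬛❓
❓❓⬛⬜⬛⬛⬛❓
❓❓❓❓❓❓❓❓

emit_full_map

⬛⬛⬛⬛⬛⬛
⬛⬛⬛⬛⬛⬛
⬛⬜⬜⬜⬛⬛
⬛⬜⬜⬜⬛⬛
⬛⬜⬜⬜⬜⬜
❓⬜⬜🔴⬛⬛
❓⬜⬜⬜⬛⬛
❓⬛⬜⬛⬛⬛

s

❓⬛⬜⬜⬜⬛⬛❓
❓⬛⬜⬜⬜⬛⬛❓
❓⬛⬜⬜⬜⬜⬜❓
❓❓⬜⬜⬜⬛⬛❓
❓❓⬜⬜🔴⬛⬛❓
❓❓⬛⬜⬛⬛⬛❓
❓❓⬛⬜⬛⬛⬛❓
❓❓❓❓❓❓❓❓

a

⬛❓⬛⬜⬜⬜⬛⬛
⬛❓⬛⬜⬜⬜⬛⬛
⬛❓⬛⬜⬜⬜⬜⬜
⬛❓⬛⬜⬜⬜⬛⬛
⬛❓⬛⬜🔴⬜⬛⬛
⬛❓⬛⬛⬜⬛⬛⬛
⬛❓⬛⬛⬜⬛⬛⬛
⬛❓❓❓❓❓❓❓

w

⬛❓⬛⬛⬛⬛⬛⬛
⬛❓⬛⬜⬜⬜⬛⬛
⬛❓⬛⬜⬜⬜⬛⬛
⬛❓⬛⬜⬜⬜⬜⬜
⬛❓⬛⬜🔴⬜⬛⬛
⬛❓⬛⬜⬜⬜⬛⬛
⬛❓⬛⬛⬜⬛⬛⬛
⬛❓⬛⬛⬜⬛⬛⬛

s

⬛❓⬛⬜⬜⬜⬛⬛
⬛❓⬛⬜⬜⬜⬛⬛
⬛❓⬛⬜⬜⬜⬜⬜
⬛❓⬛⬜⬜⬜⬛⬛
⬛❓⬛⬜🔴⬜⬛⬛
⬛❓⬛⬛⬜⬛⬛⬛
⬛❓⬛⬛⬜⬛⬛⬛
⬛❓❓❓❓❓❓❓

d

❓⬛⬜⬜⬜⬛⬛❓
❓⬛⬜⬜⬜⬛⬛❓
❓⬛⬜⬜⬜⬜⬜❓
❓⬛⬜⬜⬜⬛⬛❓
❓⬛⬜⬜🔴⬛⬛❓
❓⬛⬛⬜⬛⬛⬛❓
❓⬛⬛⬜⬛⬛⬛❓
❓❓❓❓❓❓❓❓


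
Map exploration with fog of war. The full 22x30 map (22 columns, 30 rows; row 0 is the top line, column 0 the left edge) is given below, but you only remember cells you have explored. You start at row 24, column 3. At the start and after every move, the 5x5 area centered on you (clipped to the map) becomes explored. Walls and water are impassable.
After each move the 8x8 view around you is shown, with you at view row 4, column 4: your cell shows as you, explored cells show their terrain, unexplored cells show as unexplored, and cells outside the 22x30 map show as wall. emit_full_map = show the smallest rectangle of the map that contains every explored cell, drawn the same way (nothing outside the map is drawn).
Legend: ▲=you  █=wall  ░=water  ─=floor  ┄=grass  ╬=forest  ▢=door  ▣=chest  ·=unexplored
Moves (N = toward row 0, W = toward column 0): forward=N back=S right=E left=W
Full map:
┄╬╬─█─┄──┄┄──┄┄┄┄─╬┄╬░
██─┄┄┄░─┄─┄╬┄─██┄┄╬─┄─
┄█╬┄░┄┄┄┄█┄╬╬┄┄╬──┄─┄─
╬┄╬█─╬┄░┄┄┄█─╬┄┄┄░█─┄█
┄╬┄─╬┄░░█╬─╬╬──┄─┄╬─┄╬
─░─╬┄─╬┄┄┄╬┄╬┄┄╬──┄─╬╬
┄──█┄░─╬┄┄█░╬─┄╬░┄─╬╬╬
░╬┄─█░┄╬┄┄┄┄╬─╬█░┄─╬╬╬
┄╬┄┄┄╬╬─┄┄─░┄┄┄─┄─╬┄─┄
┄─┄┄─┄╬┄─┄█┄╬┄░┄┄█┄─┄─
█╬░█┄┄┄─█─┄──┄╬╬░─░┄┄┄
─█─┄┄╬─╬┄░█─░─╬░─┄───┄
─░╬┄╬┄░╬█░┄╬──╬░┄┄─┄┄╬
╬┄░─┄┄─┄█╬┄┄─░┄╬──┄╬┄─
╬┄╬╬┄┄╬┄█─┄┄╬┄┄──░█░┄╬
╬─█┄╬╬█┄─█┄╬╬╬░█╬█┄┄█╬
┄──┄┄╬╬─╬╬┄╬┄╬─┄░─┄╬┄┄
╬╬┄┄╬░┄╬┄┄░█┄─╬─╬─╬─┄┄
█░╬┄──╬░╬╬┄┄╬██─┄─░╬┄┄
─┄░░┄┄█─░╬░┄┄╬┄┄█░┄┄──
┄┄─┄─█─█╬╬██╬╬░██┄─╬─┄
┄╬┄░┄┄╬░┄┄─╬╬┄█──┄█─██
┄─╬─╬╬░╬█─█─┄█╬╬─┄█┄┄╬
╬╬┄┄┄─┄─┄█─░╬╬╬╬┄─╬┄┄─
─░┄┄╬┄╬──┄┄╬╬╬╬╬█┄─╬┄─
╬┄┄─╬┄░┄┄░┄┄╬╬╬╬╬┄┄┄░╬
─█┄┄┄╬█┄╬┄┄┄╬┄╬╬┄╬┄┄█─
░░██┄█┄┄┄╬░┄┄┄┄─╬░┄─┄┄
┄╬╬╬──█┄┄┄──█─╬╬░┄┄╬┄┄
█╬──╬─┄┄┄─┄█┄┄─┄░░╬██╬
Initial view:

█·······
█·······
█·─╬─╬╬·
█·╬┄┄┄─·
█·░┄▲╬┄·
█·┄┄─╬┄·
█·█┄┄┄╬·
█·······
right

········
········
·─╬─╬╬░·
·╬┄┄┄─┄·
·░┄┄▲┄╬·
·┄┄─╬┄░·
·█┄┄┄╬█·
········

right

········
········
─╬─╬╬░╬·
╬┄┄┄─┄─·
░┄┄╬▲╬─·
┄┄─╬┄░┄·
█┄┄┄╬█┄·
········

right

········
········
╬─╬╬░╬█·
┄┄┄─┄─┄·
┄┄╬┄▲──·
┄─╬┄░┄┄·
┄┄┄╬█┄╬·
········

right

········
········
─╬╬░╬█─·
┄┄─┄─┄█·
┄╬┄╬▲─┄·
─╬┄░┄┄░·
┄┄╬█┄╬┄·
········

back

········
─╬╬░╬█─·
┄┄─┄─┄█·
┄╬┄╬──┄·
─╬┄░▲┄░·
┄┄╬█┄╬┄·
··█┄┄┄╬·
········

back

─╬╬░╬█─·
┄┄─┄─┄█·
┄╬┄╬──┄·
─╬┄░┄┄░·
┄┄╬█▲╬┄·
··█┄┄┄╬·
··─█┄┄┄·
········

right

╬╬░╬█─··
┄─┄─┄█··
╬┄╬──┄┄·
╬┄░┄┄░┄·
┄╬█┄▲┄┄·
·█┄┄┄╬░·
·─█┄┄┄─·
········

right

╬░╬█─···
─┄─┄█···
┄╬──┄┄╬·
┄░┄┄░┄┄·
╬█┄╬▲┄┄·
█┄┄┄╬░┄·
─█┄┄┄──·
········

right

░╬█─····
┄─┄█····
╬──┄┄╬╬·
░┄┄░┄┄╬·
█┄╬┄▲┄╬·
┄┄┄╬░┄┄·
█┄┄┄──█·
········

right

╬█─·····
─┄█·····
──┄┄╬╬╬·
┄┄░┄┄╬╬·
┄╬┄┄▲╬┄·
┄┄╬░┄┄┄·
┄┄┄──█─·
········

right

█─······
┄█······
─┄┄╬╬╬╬·
┄░┄┄╬╬╬·
╬┄┄┄▲┄╬·
┄╬░┄┄┄┄·
┄┄──█─╬·
········

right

─·······
█·······
┄┄╬╬╬╬╬·
░┄┄╬╬╬╬·
┄┄┄╬▲╬╬·
╬░┄┄┄┄─·
┄──█─╬╬·
········

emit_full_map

─╬─╬╬░╬█─······
╬┄┄┄─┄─┄█······
░┄┄╬┄╬──┄┄╬╬╬╬╬
┄┄─╬┄░┄┄░┄┄╬╬╬╬
█┄┄┄╬█┄╬┄┄┄╬▲╬╬
····█┄┄┄╬░┄┄┄┄─
····─█┄┄┄──█─╬╬

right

········
········
┄╬╬╬╬╬█·
┄┄╬╬╬╬╬·
┄┄╬┄▲╬┄·
░┄┄┄┄─╬·
──█─╬╬░·
········

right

········
········
╬╬╬╬╬█┄·
┄╬╬╬╬╬┄·
┄╬┄╬▲┄╬·
┄┄┄┄─╬░·
─█─╬╬░┄·
········

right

········
········
╬╬╬╬█┄─·
╬╬╬╬╬┄┄·
╬┄╬╬▲╬┄·
┄┄┄─╬░┄·
█─╬╬░┄┄·
········

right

········
········
╬╬╬█┄─╬·
╬╬╬╬┄┄┄·
┄╬╬┄▲┄┄·
┄┄─╬░┄─·
─╬╬░┄┄╬·
········

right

········
········
╬╬█┄─╬┄·
╬╬╬┄┄┄░·
╬╬┄╬▲┄█·
┄─╬░┄─┄·
╬╬░┄┄╬┄·
········

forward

········
········
··┄─╬┄┄·
╬╬█┄─╬┄·
╬╬╬┄▲┄░·
╬╬┄╬┄┄█·
┄─╬░┄─┄·
╬╬░┄┄╬┄·

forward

········
········
··─┄█┄┄·
··┄─╬┄┄·
╬╬█┄▲╬┄·
╬╬╬┄┄┄░·
╬╬┄╬┄┄█·
┄─╬░┄─┄·

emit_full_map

─╬─╬╬░╬█─······─┄█┄┄
╬┄┄┄─┄─┄█······┄─╬┄┄
░┄┄╬┄╬──┄┄╬╬╬╬╬█┄▲╬┄
┄┄─╬┄░┄┄░┄┄╬╬╬╬╬┄┄┄░
█┄┄┄╬█┄╬┄┄┄╬┄╬╬┄╬┄┄█
····█┄┄┄╬░┄┄┄┄─╬░┄─┄
····─█┄┄┄──█─╬╬░┄┄╬┄

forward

········
········
··─┄█─█·
··─┄█┄┄·
··┄─▲┄┄·
╬╬█┄─╬┄·
╬╬╬┄┄┄░·
╬╬┄╬┄┄█·

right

·······█
·······█
·─┄█─███
·─┄█┄┄╬█
·┄─╬▲┄─█
╬█┄─╬┄─█
╬╬┄┄┄░╬█
╬┄╬┄┄█·█

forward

·······█
·······█
··┄─╬─┄█
·─┄█─███
·─┄█▲┄╬█
·┄─╬┄┄─█
╬█┄─╬┄─█
╬╬┄┄┄░╬█

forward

·······█
·······█
··░┄┄──█
··┄─╬─┄█
·─┄█▲███
·─┄█┄┄╬█
·┄─╬┄┄─█
╬█┄─╬┄─█

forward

·······█
·······█
··─░╬┄┄█
··░┄┄──█
··┄─▲─┄█
·─┄█─███
·─┄█┄┄╬█
·┄─╬┄┄─█

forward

·······█
·······█
··─╬─┄┄█
··─░╬┄┄█
··░┄▲──█
··┄─╬─┄█
·─┄█─███
·─┄█┄┄╬█

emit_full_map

················─╬─┄┄
················─░╬┄┄
················░┄▲──
················┄─╬─┄
···············─┄█─██
─╬─╬╬░╬█─······─┄█┄┄╬
╬┄┄┄─┄─┄█······┄─╬┄┄─
░┄┄╬┄╬──┄┄╬╬╬╬╬█┄─╬┄─
┄┄─╬┄░┄┄░┄┄╬╬╬╬╬┄┄┄░╬
█┄┄┄╬█┄╬┄┄┄╬┄╬╬┄╬┄┄█·
····█┄┄┄╬░┄┄┄┄─╬░┄─┄·
····─█┄┄┄──█─╬╬░┄┄╬┄·

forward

·······█
·······█
··─┄╬┄┄█
··─╬─┄┄█
··─░▲┄┄█
··░┄┄──█
··┄─╬─┄█
·─┄█─███

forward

·······█
·······█
··█┄┄█╬█
··─┄╬┄┄█
··─╬▲┄┄█
··─░╬┄┄█
··░┄┄──█
··┄─╬─┄█

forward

·······█
·······█
··░█░┄╬█
··█┄┄█╬█
··─┄▲┄┄█
··─╬─┄┄█
··─░╬┄┄█
··░┄┄──█

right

······██
······██
·░█░┄╬██
·█┄┄█╬██
·─┄╬▲┄██
·─╬─┄┄██
·─░╬┄┄██
·░┄┄──██

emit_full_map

················░█░┄╬
················█┄┄█╬
················─┄╬▲┄
················─╬─┄┄
················─░╬┄┄
················░┄┄──
················┄─╬─┄
···············─┄█─██
─╬─╬╬░╬█─······─┄█┄┄╬
╬┄┄┄─┄─┄█······┄─╬┄┄─
░┄┄╬┄╬──┄┄╬╬╬╬╬█┄─╬┄─
┄┄─╬┄░┄┄░┄┄╬╬╬╬╬┄┄┄░╬
█┄┄┄╬█┄╬┄┄┄╬┄╬╬┄╬┄┄█·
····█┄┄┄╬░┄┄┄┄─╬░┄─┄·
····─█┄┄┄──█─╬╬░┄┄╬┄·

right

·····███
·····███
░█░┄╬███
█┄┄█╬███
─┄╬┄▲███
─╬─┄┄███
─░╬┄┄███
░┄┄──███

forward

·····███
·····███
··╬┄─███
░█░┄╬███
█┄┄█▲███
─┄╬┄┄███
─╬─┄┄███
─░╬┄┄███

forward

·····███
·····███
··┄┄╬███
··╬┄─███
░█░┄▲███
█┄┄█╬███
─┄╬┄┄███
─╬─┄┄███

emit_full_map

··················┄┄╬
··················╬┄─
················░█░┄▲
················█┄┄█╬
················─┄╬┄┄
················─╬─┄┄
················─░╬┄┄
················░┄┄──
················┄─╬─┄
···············─┄█─██
─╬─╬╬░╬█─······─┄█┄┄╬
╬┄┄┄─┄─┄█······┄─╬┄┄─
░┄┄╬┄╬──┄┄╬╬╬╬╬█┄─╬┄─
┄┄─╬┄░┄┄░┄┄╬╬╬╬╬┄┄┄░╬
█┄┄┄╬█┄╬┄┄┄╬┄╬╬┄╬┄┄█·
····█┄┄┄╬░┄┄┄┄─╬░┄─┄·
····─█┄┄┄──█─╬╬░┄┄╬┄·
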